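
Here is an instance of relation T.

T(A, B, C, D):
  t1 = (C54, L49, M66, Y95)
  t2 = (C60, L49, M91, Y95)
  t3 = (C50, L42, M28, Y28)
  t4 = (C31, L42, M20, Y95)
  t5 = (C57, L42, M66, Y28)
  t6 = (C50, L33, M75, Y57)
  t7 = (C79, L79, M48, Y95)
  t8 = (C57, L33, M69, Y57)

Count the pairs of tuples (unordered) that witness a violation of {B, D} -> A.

3

(B=L49, D=Y95): violating pairs (1,2) — 1 pair.
(B=L42, D=Y28): violating pairs (3,5) — 1 pair.
(B=L33, D=Y57): violating pairs (6,8) — 1 pair.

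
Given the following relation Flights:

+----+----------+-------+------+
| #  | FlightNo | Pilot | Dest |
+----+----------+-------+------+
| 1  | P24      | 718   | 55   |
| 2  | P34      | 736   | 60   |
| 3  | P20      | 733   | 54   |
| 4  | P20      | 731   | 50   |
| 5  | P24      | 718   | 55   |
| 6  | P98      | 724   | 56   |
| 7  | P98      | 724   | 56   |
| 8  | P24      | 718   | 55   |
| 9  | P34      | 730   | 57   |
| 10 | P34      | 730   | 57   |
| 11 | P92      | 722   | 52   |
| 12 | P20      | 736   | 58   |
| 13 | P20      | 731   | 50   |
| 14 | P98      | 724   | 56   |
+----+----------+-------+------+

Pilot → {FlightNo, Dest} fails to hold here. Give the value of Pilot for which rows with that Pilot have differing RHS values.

736

Pilot=718: rows 1, 5, 8 → {FlightNo,Dest} = (P24, 55), (P24, 55), (P24, 55) ✓
Pilot=736: rows 2, 12 → {FlightNo,Dest} takes values {(P34, 60), (P20, 58)} — violation
Pilot=733: row 3 → {FlightNo,Dest} = (P20, 54) ✓
Pilot=731: rows 4, 13 → {FlightNo,Dest} = (P20, 50), (P20, 50) ✓
Pilot=724: rows 6, 7, 14 → {FlightNo,Dest} = (P98, 56), (P98, 56), (P98, 56) ✓
Pilot=730: rows 9, 10 → {FlightNo,Dest} = (P34, 57), (P34, 57) ✓
Pilot=722: row 11 → {FlightNo,Dest} = (P92, 52) ✓
The only Pilot value with inconsistent RHS is Pilot=736.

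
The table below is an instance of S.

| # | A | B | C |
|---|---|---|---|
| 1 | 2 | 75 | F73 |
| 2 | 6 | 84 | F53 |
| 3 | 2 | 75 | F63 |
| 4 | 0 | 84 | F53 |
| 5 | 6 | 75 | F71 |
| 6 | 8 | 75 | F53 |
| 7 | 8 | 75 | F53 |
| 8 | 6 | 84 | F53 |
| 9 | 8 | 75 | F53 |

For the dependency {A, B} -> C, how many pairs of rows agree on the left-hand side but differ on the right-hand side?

(A=2, B=75): violating pairs (1,3) — 1 pair.
(A=6, B=84): all 2 rows agree on C — 0 pairs.
(A=8, B=75): all 3 rows agree on C — 0 pairs.

1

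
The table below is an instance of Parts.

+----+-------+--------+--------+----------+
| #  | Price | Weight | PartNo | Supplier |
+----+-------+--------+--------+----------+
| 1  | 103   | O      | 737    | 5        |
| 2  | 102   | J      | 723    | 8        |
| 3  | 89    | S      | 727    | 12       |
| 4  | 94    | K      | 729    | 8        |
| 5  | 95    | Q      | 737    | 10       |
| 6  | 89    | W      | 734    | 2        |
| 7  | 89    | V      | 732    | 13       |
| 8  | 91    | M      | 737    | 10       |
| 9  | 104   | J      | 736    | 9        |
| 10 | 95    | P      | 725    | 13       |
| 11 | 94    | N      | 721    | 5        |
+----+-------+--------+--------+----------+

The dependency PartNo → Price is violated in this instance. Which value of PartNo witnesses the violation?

PartNo=737: rows 1, 5, 8 → Price takes values {103, 95, 91} — violation
PartNo=723: row 2 → Price = 102 ✓
PartNo=727: row 3 → Price = 89 ✓
PartNo=729: row 4 → Price = 94 ✓
PartNo=734: row 6 → Price = 89 ✓
PartNo=732: row 7 → Price = 89 ✓
PartNo=736: row 9 → Price = 104 ✓
PartNo=725: row 10 → Price = 95 ✓
PartNo=721: row 11 → Price = 94 ✓
The only PartNo value with inconsistent Price is PartNo=737.

737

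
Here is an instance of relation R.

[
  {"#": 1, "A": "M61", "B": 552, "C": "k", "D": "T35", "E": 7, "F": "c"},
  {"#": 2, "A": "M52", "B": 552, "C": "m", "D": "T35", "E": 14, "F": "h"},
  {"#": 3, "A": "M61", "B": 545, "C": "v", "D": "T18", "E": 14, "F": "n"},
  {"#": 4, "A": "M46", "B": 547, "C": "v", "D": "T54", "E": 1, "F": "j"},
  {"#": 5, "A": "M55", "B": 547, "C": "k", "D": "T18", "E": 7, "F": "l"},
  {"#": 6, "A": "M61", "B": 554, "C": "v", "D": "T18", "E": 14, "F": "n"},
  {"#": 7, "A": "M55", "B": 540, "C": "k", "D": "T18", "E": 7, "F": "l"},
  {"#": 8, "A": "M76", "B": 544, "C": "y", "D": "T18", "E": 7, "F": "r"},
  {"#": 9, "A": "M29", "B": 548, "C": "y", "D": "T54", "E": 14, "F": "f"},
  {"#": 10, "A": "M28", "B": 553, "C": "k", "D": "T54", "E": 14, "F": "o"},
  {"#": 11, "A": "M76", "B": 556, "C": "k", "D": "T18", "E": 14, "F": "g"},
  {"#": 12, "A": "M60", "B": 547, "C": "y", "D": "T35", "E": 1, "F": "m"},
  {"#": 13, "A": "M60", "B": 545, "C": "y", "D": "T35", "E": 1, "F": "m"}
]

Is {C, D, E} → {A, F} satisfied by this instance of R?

Yes

(C=k, D=T35, E=7): row 1 → {A,F} = (M61, c) ✓
(C=m, D=T35, E=14): row 2 → {A,F} = (M52, h) ✓
(C=v, D=T18, E=14): rows 3, 6 → {A,F} = (M61, n), (M61, n) ✓
(C=v, D=T54, E=1): row 4 → {A,F} = (M46, j) ✓
(C=k, D=T18, E=7): rows 5, 7 → {A,F} = (M55, l), (M55, l) ✓
(C=y, D=T18, E=7): row 8 → {A,F} = (M76, r) ✓
(C=y, D=T54, E=14): row 9 → {A,F} = (M29, f) ✓
(C=k, D=T54, E=14): row 10 → {A,F} = (M28, o) ✓
(C=k, D=T18, E=14): row 11 → {A,F} = (M76, g) ✓
(C=y, D=T35, E=1): rows 12, 13 → {A,F} = (M60, m), (M60, m) ✓
Every {C, D, E} value is associated with a single {A, F} value, so {C, D, E} → {A, F} holds.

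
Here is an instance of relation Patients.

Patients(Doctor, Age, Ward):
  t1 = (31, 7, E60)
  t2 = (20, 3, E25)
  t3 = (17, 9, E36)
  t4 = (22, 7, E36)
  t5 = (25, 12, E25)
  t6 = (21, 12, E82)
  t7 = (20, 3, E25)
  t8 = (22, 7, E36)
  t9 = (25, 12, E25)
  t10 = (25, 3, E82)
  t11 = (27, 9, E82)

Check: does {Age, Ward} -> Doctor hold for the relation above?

Yes

(Age=7, Ward=E60): row 1 → Doctor = 31 ✓
(Age=3, Ward=E25): rows 2, 7 → Doctor = 20, 20 ✓
(Age=9, Ward=E36): row 3 → Doctor = 17 ✓
(Age=7, Ward=E36): rows 4, 8 → Doctor = 22, 22 ✓
(Age=12, Ward=E25): rows 5, 9 → Doctor = 25, 25 ✓
(Age=12, Ward=E82): row 6 → Doctor = 21 ✓
(Age=3, Ward=E82): row 10 → Doctor = 25 ✓
(Age=9, Ward=E82): row 11 → Doctor = 27 ✓
Every {Age, Ward} value is associated with a single Doctor value, so {Age, Ward} -> Doctor holds.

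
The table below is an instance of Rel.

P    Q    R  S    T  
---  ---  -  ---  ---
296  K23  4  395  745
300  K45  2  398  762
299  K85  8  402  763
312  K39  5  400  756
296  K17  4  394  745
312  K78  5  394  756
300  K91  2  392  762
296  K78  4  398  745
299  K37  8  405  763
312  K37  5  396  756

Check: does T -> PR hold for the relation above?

T=745: 3 rows → {P,R} = (296, 4), (296, 4), (296, 4) ✓
T=762: 2 rows → {P,R} = (300, 2), (300, 2) ✓
T=763: 2 rows → {P,R} = (299, 8), (299, 8) ✓
T=756: 3 rows → {P,R} = (312, 5), (312, 5), (312, 5) ✓
Every T value is associated with a single PR value, so T -> PR holds.

Yes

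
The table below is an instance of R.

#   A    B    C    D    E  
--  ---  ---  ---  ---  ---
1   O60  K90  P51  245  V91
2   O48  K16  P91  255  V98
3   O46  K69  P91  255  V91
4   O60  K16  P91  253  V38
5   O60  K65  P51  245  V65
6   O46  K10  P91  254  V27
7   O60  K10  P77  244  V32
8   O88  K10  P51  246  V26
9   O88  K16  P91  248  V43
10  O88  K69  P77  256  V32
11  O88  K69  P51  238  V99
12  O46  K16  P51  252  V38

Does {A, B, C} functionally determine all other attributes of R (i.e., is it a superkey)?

Yes

All 12 rows have distinct {A, B, C} values, so {A, B, C} → (all attributes) holds and {A, B, C} is a superkey.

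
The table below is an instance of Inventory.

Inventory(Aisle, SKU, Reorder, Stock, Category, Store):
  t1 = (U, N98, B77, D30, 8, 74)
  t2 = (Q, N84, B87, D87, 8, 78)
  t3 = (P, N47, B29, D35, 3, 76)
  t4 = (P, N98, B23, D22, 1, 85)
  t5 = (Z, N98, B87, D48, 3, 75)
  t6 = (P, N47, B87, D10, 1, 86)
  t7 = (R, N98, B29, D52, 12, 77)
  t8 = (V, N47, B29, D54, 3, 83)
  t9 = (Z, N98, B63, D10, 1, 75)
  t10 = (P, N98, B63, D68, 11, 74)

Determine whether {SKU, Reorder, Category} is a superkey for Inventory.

Rows 3 and 8 have the same {SKU, Reorder, Category} value (SKU=N47, Reorder=B29, Category=3) but are distinct tuples, so {SKU, Reorder, Category} does not determine every attribute — not a superkey.

No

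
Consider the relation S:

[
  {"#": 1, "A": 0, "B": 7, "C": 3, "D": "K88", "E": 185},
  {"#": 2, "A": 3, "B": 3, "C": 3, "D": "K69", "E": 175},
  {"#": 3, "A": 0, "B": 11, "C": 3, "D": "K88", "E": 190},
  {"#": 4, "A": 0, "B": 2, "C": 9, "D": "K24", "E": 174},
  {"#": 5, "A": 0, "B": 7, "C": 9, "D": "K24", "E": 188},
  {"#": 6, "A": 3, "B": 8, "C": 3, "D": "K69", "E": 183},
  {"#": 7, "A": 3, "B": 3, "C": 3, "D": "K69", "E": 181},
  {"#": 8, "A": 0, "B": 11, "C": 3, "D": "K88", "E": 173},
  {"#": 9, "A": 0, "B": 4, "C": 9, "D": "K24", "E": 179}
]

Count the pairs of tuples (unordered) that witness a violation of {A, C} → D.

0

(A=0, C=3): all 3 rows agree on D — 0 pairs.
(A=3, C=3): all 3 rows agree on D — 0 pairs.
(A=0, C=9): all 3 rows agree on D — 0 pairs.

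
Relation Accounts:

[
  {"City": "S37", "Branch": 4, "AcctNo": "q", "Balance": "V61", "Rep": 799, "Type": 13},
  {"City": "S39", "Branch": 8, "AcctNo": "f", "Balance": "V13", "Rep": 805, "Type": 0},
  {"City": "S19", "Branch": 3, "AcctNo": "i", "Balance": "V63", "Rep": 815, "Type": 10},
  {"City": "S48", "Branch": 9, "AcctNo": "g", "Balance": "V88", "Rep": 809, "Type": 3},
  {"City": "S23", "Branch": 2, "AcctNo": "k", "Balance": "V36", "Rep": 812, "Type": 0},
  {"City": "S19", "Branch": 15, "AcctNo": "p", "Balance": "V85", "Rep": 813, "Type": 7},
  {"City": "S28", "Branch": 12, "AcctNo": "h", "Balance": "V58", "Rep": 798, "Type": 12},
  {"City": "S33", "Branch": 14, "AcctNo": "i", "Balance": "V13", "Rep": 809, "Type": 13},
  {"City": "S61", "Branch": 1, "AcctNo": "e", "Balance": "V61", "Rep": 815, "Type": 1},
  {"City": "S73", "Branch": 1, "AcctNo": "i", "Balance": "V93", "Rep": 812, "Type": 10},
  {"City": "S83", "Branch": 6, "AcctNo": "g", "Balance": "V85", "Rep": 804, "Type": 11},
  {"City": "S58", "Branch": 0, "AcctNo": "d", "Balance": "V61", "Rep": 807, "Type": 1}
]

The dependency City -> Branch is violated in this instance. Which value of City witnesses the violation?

S19

City=S37: 1 row → Branch = 4 ✓
City=S39: 1 row → Branch = 8 ✓
City=S19: 2 rows → Branch takes values {3, 15} — violation
City=S48: 1 row → Branch = 9 ✓
City=S23: 1 row → Branch = 2 ✓
City=S28: 1 row → Branch = 12 ✓
City=S33: 1 row → Branch = 14 ✓
City=S61: 1 row → Branch = 1 ✓
City=S73: 1 row → Branch = 1 ✓
City=S83: 1 row → Branch = 6 ✓
City=S58: 1 row → Branch = 0 ✓
The only City value with inconsistent Branch is City=S19.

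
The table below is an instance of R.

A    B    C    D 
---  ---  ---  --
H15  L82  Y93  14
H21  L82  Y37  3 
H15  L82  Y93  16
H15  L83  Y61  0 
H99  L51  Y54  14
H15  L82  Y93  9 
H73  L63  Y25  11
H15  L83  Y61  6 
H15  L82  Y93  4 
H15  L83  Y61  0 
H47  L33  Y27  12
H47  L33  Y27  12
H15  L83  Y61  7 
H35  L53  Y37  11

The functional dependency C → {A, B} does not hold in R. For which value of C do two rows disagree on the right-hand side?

C=Y93: 4 rows → {A,B} = (H15, L82), (H15, L82), (H15, L82), (H15, L82) ✓
C=Y37: 2 rows → {A,B} takes values {(H21, L82), (H35, L53)} — violation
C=Y61: 4 rows → {A,B} = (H15, L83), (H15, L83), (H15, L83), (H15, L83) ✓
C=Y54: 1 row → {A,B} = (H99, L51) ✓
C=Y25: 1 row → {A,B} = (H73, L63) ✓
C=Y27: 2 rows → {A,B} = (H47, L33), (H47, L33) ✓
The only C value with inconsistent RHS is C=Y37.

Y37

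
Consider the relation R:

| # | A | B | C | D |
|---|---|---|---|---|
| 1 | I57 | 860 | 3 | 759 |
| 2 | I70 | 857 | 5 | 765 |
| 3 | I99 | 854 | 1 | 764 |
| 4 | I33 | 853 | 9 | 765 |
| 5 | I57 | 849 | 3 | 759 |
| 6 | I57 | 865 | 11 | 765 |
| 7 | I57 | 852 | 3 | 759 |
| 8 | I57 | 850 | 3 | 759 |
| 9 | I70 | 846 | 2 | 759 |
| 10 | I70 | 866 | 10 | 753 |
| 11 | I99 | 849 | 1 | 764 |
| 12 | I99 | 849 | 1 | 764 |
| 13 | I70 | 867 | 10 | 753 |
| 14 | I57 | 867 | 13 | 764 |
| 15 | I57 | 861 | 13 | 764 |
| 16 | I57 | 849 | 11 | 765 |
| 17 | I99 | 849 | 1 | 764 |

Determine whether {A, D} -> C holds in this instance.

(A=I57, D=759): rows 1, 5, 7, 8 → C = 3, 3, 3, 3 ✓
(A=I70, D=765): row 2 → C = 5 ✓
(A=I99, D=764): rows 3, 11, 12, 17 → C = 1, 1, 1, 1 ✓
(A=I33, D=765): row 4 → C = 9 ✓
(A=I57, D=765): rows 6, 16 → C = 11, 11 ✓
(A=I70, D=759): row 9 → C = 2 ✓
(A=I70, D=753): rows 10, 13 → C = 10, 10 ✓
(A=I57, D=764): rows 14, 15 → C = 13, 13 ✓
Every {A, D} value is associated with a single C value, so {A, D} -> C holds.

Yes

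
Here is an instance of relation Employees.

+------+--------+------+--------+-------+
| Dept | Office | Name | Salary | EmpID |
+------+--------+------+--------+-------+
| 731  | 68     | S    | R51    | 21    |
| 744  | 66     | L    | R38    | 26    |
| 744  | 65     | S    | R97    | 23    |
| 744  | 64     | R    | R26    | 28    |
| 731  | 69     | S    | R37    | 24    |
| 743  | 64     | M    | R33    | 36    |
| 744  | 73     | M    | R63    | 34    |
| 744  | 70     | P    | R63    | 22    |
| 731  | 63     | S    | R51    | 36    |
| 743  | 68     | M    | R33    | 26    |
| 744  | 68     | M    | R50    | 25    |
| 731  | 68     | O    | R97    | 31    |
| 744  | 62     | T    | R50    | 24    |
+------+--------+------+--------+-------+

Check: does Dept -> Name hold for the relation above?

Dept=731: 4 rows → Name takes values {S, O} — violation
Dept=744: 7 rows → Name takes values {L, S, R, M, P, T} — violation
Dept=743: 2 rows → Name = M, M ✓
Two rows agree on Dept but differ on Name, so Dept -> Name does not hold.

No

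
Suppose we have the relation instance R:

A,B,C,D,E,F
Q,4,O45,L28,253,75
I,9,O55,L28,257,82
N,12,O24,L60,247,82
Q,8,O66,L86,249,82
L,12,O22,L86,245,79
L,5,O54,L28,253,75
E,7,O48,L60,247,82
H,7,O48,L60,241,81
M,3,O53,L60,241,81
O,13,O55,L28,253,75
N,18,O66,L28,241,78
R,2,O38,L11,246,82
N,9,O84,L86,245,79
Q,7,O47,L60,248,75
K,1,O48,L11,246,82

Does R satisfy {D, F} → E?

(D=L28, F=75): 3 rows → E = 253, 253, 253 ✓
(D=L28, F=82): 1 row → E = 257 ✓
(D=L60, F=82): 2 rows → E = 247, 247 ✓
(D=L86, F=82): 1 row → E = 249 ✓
(D=L86, F=79): 2 rows → E = 245, 245 ✓
(D=L60, F=81): 2 rows → E = 241, 241 ✓
(D=L28, F=78): 1 row → E = 241 ✓
(D=L11, F=82): 2 rows → E = 246, 246 ✓
(D=L60, F=75): 1 row → E = 248 ✓
Every {D, F} value is associated with a single E value, so {D, F} → E holds.

Yes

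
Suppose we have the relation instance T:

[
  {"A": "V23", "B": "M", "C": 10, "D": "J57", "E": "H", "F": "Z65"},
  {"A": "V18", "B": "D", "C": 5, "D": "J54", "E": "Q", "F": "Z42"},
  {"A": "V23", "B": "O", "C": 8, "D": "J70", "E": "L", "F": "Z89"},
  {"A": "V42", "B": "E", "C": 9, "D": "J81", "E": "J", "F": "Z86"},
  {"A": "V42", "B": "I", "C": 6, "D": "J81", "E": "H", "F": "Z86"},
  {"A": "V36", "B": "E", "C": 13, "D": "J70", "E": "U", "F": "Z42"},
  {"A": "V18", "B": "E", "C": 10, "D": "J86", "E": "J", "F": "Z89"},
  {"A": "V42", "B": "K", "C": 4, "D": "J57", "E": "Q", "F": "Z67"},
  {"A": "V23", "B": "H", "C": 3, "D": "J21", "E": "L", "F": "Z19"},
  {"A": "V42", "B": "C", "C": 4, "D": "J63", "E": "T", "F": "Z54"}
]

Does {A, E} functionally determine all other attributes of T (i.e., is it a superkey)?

No

Two distinct rows share (A=V23, E=L), so {A, E} does not determine every attribute — not a superkey.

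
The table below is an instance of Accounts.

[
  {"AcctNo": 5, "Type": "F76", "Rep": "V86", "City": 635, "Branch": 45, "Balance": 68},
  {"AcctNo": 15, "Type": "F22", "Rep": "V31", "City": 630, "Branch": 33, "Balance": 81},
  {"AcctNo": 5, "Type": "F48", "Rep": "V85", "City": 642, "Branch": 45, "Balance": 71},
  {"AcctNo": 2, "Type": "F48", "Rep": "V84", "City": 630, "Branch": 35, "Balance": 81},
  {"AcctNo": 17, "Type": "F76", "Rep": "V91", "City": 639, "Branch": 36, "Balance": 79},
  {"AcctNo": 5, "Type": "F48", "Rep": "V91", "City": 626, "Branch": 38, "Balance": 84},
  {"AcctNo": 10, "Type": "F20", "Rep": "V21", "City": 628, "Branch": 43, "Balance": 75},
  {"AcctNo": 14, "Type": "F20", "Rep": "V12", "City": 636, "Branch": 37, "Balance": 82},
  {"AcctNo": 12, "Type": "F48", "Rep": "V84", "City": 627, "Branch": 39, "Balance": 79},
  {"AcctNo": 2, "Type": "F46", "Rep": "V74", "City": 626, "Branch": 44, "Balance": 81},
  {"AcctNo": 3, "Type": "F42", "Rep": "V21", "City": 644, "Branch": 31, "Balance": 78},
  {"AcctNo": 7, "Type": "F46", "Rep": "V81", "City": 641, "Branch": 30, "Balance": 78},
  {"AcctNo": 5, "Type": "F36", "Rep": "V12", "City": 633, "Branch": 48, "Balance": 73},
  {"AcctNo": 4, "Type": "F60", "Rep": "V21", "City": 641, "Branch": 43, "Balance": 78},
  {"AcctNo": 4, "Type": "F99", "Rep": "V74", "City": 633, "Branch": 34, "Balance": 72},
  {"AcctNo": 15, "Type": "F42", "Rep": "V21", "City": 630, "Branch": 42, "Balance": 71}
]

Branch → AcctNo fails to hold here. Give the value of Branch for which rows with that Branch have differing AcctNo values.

Branch=45: 2 rows → AcctNo = 5, 5 ✓
Branch=33: 1 row → AcctNo = 15 ✓
Branch=35: 1 row → AcctNo = 2 ✓
Branch=36: 1 row → AcctNo = 17 ✓
Branch=38: 1 row → AcctNo = 5 ✓
Branch=43: 2 rows → AcctNo takes values {10, 4} — violation
Branch=37: 1 row → AcctNo = 14 ✓
Branch=39: 1 row → AcctNo = 12 ✓
Branch=44: 1 row → AcctNo = 2 ✓
Branch=31: 1 row → AcctNo = 3 ✓
Branch=30: 1 row → AcctNo = 7 ✓
Branch=48: 1 row → AcctNo = 5 ✓
Branch=34: 1 row → AcctNo = 4 ✓
Branch=42: 1 row → AcctNo = 15 ✓
The only Branch value with inconsistent AcctNo is Branch=43.

43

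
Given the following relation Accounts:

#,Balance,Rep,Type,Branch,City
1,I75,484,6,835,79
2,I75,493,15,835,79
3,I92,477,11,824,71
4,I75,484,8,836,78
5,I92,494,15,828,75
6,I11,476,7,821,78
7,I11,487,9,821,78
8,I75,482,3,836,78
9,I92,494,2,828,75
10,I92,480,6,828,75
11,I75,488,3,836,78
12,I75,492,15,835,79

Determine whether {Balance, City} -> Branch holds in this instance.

Yes

(Balance=I75, City=79): rows 1, 2, 12 → Branch = 835, 835, 835 ✓
(Balance=I92, City=71): row 3 → Branch = 824 ✓
(Balance=I75, City=78): rows 4, 8, 11 → Branch = 836, 836, 836 ✓
(Balance=I92, City=75): rows 5, 9, 10 → Branch = 828, 828, 828 ✓
(Balance=I11, City=78): rows 6, 7 → Branch = 821, 821 ✓
Every {Balance, City} value is associated with a single Branch value, so {Balance, City} -> Branch holds.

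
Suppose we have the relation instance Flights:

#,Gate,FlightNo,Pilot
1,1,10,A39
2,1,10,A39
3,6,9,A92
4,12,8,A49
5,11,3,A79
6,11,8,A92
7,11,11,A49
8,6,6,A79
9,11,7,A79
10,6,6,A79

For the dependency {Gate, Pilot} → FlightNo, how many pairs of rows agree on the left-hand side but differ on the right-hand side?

(Gate=1, Pilot=A39): all 2 rows agree on FlightNo — 0 pairs.
(Gate=11, Pilot=A79): violating pairs (5,9) — 1 pair.
(Gate=6, Pilot=A79): all 2 rows agree on FlightNo — 0 pairs.

1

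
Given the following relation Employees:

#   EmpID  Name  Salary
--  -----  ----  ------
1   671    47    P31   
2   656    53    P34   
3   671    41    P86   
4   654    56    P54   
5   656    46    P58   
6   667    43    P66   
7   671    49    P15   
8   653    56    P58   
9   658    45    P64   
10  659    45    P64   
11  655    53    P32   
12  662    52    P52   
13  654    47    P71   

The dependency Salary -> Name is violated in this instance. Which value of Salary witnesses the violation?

P58

Salary=P31: row 1 → Name = 47 ✓
Salary=P34: row 2 → Name = 53 ✓
Salary=P86: row 3 → Name = 41 ✓
Salary=P54: row 4 → Name = 56 ✓
Salary=P58: rows 5, 8 → Name takes values {46, 56} — violation
Salary=P66: row 6 → Name = 43 ✓
Salary=P15: row 7 → Name = 49 ✓
Salary=P64: rows 9, 10 → Name = 45, 45 ✓
Salary=P32: row 11 → Name = 53 ✓
Salary=P52: row 12 → Name = 52 ✓
Salary=P71: row 13 → Name = 47 ✓
The only Salary value with inconsistent Name is Salary=P58.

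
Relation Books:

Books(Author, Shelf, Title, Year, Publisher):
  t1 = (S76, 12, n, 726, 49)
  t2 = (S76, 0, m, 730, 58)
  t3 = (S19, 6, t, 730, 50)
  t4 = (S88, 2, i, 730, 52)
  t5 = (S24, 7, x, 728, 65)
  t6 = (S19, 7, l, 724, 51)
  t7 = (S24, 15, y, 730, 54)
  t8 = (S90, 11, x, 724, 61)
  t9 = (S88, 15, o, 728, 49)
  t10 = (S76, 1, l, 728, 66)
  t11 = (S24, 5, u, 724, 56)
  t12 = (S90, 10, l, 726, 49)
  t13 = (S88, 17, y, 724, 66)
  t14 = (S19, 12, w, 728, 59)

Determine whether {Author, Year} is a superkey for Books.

All 14 rows have distinct {Author, Year} values, so {Author, Year} → (all attributes) holds and {Author, Year} is a superkey.

Yes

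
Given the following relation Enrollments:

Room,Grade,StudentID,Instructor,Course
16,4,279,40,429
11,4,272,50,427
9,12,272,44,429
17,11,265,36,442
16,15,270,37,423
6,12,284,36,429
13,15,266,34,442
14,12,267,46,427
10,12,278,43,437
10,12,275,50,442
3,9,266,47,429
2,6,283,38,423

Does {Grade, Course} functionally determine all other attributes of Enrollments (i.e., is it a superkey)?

No

Two distinct rows share (Grade=12, Course=429), so {Grade, Course} does not determine every attribute — not a superkey.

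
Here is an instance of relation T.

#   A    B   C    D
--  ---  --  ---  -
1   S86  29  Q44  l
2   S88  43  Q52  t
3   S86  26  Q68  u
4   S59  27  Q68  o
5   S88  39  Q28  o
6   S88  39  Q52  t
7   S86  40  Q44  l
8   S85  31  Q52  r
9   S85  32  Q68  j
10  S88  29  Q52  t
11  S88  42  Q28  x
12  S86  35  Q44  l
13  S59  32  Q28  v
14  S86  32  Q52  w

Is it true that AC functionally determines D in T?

No

(A=S86, C=Q44): rows 1, 7, 12 → D = l, l, l ✓
(A=S88, C=Q52): rows 2, 6, 10 → D = t, t, t ✓
(A=S86, C=Q68): row 3 → D = u ✓
(A=S59, C=Q68): row 4 → D = o ✓
(A=S88, C=Q28): rows 5, 11 → D takes values {o, x} — violation
(A=S85, C=Q52): row 8 → D = r ✓
(A=S85, C=Q68): row 9 → D = j ✓
(A=S59, C=Q28): row 13 → D = v ✓
(A=S86, C=Q52): row 14 → D = w ✓
Two rows agree on AC but differ on D, so AC -> D does not hold.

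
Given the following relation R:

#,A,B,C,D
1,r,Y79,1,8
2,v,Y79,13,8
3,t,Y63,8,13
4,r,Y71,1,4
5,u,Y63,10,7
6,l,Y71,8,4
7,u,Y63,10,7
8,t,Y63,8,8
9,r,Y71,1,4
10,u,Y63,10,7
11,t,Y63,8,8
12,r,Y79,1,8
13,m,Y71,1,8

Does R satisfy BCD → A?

Yes

(B=Y79, C=1, D=8): rows 1, 12 → A = r, r ✓
(B=Y79, C=13, D=8): row 2 → A = v ✓
(B=Y63, C=8, D=13): row 3 → A = t ✓
(B=Y71, C=1, D=4): rows 4, 9 → A = r, r ✓
(B=Y63, C=10, D=7): rows 5, 7, 10 → A = u, u, u ✓
(B=Y71, C=8, D=4): row 6 → A = l ✓
(B=Y63, C=8, D=8): rows 8, 11 → A = t, t ✓
(B=Y71, C=1, D=8): row 13 → A = m ✓
Every BCD value is associated with a single A value, so BCD → A holds.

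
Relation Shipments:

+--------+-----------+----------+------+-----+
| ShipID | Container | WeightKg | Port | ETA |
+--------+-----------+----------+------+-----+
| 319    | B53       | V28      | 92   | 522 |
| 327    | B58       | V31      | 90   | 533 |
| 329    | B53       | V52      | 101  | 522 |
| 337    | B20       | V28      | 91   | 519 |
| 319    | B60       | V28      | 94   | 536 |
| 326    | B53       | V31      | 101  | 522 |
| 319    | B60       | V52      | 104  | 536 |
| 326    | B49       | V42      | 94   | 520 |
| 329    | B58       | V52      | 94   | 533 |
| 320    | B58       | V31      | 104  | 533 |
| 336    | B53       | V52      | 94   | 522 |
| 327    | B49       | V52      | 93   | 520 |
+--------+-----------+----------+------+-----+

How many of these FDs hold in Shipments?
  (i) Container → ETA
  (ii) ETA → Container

(i) Container → ETA: every LHS value maps to a single RHS value — holds.
(ii) ETA → Container: every LHS value maps to a single RHS value — holds.
2 of the 2 dependencies hold.

2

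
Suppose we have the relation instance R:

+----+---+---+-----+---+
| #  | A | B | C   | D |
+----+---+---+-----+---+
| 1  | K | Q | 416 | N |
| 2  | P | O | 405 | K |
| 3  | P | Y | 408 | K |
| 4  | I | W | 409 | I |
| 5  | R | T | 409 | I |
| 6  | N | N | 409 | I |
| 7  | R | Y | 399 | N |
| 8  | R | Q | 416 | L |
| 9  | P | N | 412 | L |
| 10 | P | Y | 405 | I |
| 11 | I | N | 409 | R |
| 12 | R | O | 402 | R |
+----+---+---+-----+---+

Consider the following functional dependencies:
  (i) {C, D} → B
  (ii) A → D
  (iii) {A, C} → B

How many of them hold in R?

(i) {C, D} → B: (C=409, D=I): rows 4, 5, 6 → B takes values {W, T, N} — violation — fails.
(ii) A → D: A=P: rows 2, 3, 9, 10 → D takes values {K, L, I} — violation; A=I: rows 4, 11 → D takes values {I, R} — violation; A=R: rows 5, 7, 8, 12 → D takes values {I, N, L, R} — violation — fails.
(iii) {A, C} → B: (A=P, C=405): rows 2, 10 → B takes values {O, Y} — violation; (A=I, C=409): rows 4, 11 → B takes values {W, N} — violation — fails.
None of the 3 dependencies hold.

0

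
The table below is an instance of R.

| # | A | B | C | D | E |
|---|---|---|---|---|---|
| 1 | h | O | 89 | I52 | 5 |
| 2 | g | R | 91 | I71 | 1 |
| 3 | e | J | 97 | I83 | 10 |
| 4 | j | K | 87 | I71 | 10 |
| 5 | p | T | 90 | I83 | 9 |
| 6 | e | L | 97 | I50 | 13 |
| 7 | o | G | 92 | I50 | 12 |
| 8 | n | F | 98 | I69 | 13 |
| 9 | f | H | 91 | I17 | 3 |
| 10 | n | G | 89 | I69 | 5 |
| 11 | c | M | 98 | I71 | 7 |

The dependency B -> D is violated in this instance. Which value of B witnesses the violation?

G

B=O: row 1 → D = I52 ✓
B=R: row 2 → D = I71 ✓
B=J: row 3 → D = I83 ✓
B=K: row 4 → D = I71 ✓
B=T: row 5 → D = I83 ✓
B=L: row 6 → D = I50 ✓
B=G: rows 7, 10 → D takes values {I50, I69} — violation
B=F: row 8 → D = I69 ✓
B=H: row 9 → D = I17 ✓
B=M: row 11 → D = I71 ✓
The only B value with inconsistent D is B=G.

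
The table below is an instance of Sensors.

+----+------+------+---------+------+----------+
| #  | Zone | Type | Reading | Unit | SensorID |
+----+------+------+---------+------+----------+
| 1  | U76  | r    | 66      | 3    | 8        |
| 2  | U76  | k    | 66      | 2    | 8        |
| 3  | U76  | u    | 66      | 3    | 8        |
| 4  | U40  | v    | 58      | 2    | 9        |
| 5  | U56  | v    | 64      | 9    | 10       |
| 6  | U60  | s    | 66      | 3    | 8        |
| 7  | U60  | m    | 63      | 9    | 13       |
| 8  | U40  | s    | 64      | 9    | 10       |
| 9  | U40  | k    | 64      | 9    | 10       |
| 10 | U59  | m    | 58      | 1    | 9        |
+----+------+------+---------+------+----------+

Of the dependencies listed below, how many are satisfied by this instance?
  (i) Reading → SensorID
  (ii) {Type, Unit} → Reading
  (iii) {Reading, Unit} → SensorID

(i) Reading → SensorID: every LHS value maps to a single RHS value — holds.
(ii) {Type, Unit} → Reading: every LHS value maps to a single RHS value — holds.
(iii) {Reading, Unit} → SensorID: every LHS value maps to a single RHS value — holds.
3 of the 3 dependencies hold.

3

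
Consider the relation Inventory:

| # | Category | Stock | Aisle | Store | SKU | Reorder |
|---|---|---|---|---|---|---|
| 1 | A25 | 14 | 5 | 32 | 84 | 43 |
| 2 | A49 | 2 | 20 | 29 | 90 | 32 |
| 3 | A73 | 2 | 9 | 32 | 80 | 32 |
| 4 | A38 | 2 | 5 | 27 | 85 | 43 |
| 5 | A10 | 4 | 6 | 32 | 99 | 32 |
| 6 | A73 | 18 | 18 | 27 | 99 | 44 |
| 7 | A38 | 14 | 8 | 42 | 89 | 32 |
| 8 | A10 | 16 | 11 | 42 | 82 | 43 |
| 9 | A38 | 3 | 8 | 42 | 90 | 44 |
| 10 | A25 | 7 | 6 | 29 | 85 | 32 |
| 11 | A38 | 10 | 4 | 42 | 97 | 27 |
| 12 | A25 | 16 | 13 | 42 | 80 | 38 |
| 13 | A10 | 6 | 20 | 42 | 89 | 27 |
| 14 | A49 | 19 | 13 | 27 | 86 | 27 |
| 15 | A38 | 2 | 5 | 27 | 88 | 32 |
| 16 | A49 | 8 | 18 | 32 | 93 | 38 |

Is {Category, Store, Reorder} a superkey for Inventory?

All 16 rows have distinct {Category, Store, Reorder} values, so {Category, Store, Reorder} → (all attributes) holds and {Category, Store, Reorder} is a superkey.

Yes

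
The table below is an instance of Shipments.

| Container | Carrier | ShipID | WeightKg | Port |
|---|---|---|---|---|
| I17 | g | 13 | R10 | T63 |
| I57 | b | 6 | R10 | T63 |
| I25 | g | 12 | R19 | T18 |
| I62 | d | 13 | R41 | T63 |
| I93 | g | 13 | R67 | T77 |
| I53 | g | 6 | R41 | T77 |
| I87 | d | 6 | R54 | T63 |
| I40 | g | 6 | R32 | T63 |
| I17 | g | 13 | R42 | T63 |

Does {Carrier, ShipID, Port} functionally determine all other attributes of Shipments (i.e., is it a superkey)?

Two distinct rows share (Carrier=g, ShipID=13, Port=T63), so {Carrier, ShipID, Port} does not determine every attribute — not a superkey.

No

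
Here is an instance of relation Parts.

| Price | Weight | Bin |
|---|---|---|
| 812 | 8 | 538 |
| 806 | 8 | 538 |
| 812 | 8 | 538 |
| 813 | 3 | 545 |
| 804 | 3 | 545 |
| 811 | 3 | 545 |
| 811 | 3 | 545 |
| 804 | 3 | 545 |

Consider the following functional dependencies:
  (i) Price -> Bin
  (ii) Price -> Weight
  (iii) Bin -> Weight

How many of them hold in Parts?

3

(i) Price -> Bin: every LHS value maps to a single RHS value — holds.
(ii) Price -> Weight: every LHS value maps to a single RHS value — holds.
(iii) Bin -> Weight: every LHS value maps to a single RHS value — holds.
3 of the 3 dependencies hold.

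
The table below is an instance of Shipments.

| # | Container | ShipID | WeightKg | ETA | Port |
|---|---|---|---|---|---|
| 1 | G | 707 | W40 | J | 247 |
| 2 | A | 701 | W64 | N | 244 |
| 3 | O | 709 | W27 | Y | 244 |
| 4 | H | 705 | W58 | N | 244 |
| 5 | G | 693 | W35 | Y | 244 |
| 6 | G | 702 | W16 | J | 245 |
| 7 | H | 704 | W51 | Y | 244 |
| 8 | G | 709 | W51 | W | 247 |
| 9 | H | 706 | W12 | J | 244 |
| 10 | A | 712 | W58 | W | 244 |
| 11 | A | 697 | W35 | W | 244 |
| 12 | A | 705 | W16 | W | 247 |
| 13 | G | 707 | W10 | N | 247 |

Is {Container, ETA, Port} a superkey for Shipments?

No

Rows 10 and 11 have the same {Container, ETA, Port} value (Container=A, ETA=W, Port=244) but are distinct tuples, so {Container, ETA, Port} does not determine every attribute — not a superkey.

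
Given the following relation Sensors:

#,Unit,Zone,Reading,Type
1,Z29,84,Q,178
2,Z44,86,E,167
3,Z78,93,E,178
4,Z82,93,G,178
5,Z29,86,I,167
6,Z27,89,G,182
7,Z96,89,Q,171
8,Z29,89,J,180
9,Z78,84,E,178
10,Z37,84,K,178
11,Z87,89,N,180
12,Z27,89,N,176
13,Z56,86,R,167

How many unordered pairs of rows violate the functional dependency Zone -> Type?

9

Zone=84: all 3 rows agree on Type — 0 pairs.
Zone=86: all 3 rows agree on Type — 0 pairs.
Zone=93: all 2 rows agree on Type — 0 pairs.
Zone=89: violating pairs (6,7), (6,8), (6,11), (6,12), (7,8), (7,11), (7,12), (8,12), (11,12) — 9 pairs.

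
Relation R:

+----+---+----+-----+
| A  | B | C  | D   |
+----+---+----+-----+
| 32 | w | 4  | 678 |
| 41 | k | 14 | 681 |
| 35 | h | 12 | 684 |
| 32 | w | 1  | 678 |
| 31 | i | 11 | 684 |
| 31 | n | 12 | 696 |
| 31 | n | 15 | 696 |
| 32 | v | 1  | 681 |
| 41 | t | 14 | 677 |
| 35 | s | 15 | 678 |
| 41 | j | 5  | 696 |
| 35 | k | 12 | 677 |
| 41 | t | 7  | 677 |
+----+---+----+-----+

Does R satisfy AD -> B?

(A=32, D=678): 2 rows → B = w, w ✓
(A=41, D=681): 1 row → B = k ✓
(A=35, D=684): 1 row → B = h ✓
(A=31, D=684): 1 row → B = i ✓
(A=31, D=696): 2 rows → B = n, n ✓
(A=32, D=681): 1 row → B = v ✓
(A=41, D=677): 2 rows → B = t, t ✓
(A=35, D=678): 1 row → B = s ✓
(A=41, D=696): 1 row → B = j ✓
(A=35, D=677): 1 row → B = k ✓
Every AD value is associated with a single B value, so AD -> B holds.

Yes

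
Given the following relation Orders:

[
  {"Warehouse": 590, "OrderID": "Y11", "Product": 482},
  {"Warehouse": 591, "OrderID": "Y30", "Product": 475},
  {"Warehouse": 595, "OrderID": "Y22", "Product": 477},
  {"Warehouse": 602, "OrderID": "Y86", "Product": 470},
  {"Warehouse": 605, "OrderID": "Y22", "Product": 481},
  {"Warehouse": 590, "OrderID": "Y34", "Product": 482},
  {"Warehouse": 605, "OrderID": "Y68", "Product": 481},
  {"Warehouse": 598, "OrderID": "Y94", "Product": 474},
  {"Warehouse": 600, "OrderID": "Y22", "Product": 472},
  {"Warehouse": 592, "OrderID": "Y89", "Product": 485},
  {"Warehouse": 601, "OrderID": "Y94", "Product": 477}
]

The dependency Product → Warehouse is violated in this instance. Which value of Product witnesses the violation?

477

Product=482: 2 rows → Warehouse = 590, 590 ✓
Product=475: 1 row → Warehouse = 591 ✓
Product=477: 2 rows → Warehouse takes values {595, 601} — violation
Product=470: 1 row → Warehouse = 602 ✓
Product=481: 2 rows → Warehouse = 605, 605 ✓
Product=474: 1 row → Warehouse = 598 ✓
Product=472: 1 row → Warehouse = 600 ✓
Product=485: 1 row → Warehouse = 592 ✓
The only Product value with inconsistent Warehouse is Product=477.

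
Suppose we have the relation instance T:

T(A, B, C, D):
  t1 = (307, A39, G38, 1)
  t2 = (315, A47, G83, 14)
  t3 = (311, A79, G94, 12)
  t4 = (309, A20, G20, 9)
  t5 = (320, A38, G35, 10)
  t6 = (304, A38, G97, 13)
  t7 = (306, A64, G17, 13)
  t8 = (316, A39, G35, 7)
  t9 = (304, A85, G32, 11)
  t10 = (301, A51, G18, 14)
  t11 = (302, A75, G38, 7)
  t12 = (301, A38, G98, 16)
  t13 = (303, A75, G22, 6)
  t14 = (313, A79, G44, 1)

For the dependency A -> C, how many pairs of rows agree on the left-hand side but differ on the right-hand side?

2

A=304: violating pairs (6,9) — 1 pair.
A=301: violating pairs (10,12) — 1 pair.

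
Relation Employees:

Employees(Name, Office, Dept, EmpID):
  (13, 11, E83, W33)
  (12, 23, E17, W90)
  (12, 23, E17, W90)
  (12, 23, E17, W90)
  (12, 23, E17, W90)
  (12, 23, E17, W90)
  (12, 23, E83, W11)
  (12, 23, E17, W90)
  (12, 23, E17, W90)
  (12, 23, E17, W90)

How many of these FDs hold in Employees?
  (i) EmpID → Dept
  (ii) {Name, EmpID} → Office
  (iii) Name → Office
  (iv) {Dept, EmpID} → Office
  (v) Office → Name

(i) EmpID → Dept: every LHS value maps to a single RHS value — holds.
(ii) {Name, EmpID} → Office: every LHS value maps to a single RHS value — holds.
(iii) Name → Office: every LHS value maps to a single RHS value — holds.
(iv) {Dept, EmpID} → Office: every LHS value maps to a single RHS value — holds.
(v) Office → Name: every LHS value maps to a single RHS value — holds.
5 of the 5 dependencies hold.

5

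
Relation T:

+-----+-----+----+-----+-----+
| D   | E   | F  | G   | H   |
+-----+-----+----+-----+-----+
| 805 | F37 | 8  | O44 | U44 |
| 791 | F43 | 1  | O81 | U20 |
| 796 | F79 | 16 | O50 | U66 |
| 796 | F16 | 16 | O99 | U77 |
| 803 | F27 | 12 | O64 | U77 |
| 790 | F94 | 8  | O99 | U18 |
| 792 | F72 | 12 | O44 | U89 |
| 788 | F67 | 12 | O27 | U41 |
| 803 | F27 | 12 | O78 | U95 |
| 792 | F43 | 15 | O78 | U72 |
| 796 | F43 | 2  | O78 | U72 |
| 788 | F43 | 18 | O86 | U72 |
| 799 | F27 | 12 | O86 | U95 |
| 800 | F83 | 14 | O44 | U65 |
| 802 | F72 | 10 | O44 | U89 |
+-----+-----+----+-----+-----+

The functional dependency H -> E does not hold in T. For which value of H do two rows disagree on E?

U77

H=U44: 1 row → E = F37 ✓
H=U20: 1 row → E = F43 ✓
H=U66: 1 row → E = F79 ✓
H=U77: 2 rows → E takes values {F16, F27} — violation
H=U18: 1 row → E = F94 ✓
H=U89: 2 rows → E = F72, F72 ✓
H=U41: 1 row → E = F67 ✓
H=U95: 2 rows → E = F27, F27 ✓
H=U72: 3 rows → E = F43, F43, F43 ✓
H=U65: 1 row → E = F83 ✓
The only H value with inconsistent E is H=U77.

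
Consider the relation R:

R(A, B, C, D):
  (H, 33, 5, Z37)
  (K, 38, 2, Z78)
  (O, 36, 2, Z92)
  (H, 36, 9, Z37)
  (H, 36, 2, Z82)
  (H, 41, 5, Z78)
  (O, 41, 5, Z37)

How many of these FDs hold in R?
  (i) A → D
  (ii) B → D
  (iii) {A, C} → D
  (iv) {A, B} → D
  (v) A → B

0

(i) A → D: A=H: 4 rows → D takes values {Z37, Z82, Z78} — violation; A=O: 2 rows → D takes values {Z92, Z37} — violation — fails.
(ii) B → D: B=36: 3 rows → D takes values {Z92, Z37, Z82} — violation; B=41: 2 rows → D takes values {Z78, Z37} — violation — fails.
(iii) {A, C} → D: (A=H, C=5): 2 rows → D takes values {Z37, Z78} — violation — fails.
(iv) {A, B} → D: (A=H, B=36): 2 rows → D takes values {Z37, Z82} — violation — fails.
(v) A → B: A=H: 4 rows → B takes values {33, 36, 41} — violation; A=O: 2 rows → B takes values {36, 41} — violation — fails.
None of the 5 dependencies hold.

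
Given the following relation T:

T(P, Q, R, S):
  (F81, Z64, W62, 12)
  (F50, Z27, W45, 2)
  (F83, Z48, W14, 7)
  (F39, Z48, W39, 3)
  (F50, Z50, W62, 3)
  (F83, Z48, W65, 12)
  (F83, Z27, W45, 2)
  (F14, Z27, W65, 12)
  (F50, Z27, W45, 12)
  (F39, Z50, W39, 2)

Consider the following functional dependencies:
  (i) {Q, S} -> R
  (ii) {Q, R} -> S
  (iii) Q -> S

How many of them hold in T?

(i) {Q, S} -> R: (Q=Z27, S=12): 2 rows → R takes values {W65, W45} — violation — fails.
(ii) {Q, R} -> S: (Q=Z27, R=W45): 3 rows → S takes values {2, 12} — violation — fails.
(iii) Q -> S: Q=Z27: 4 rows → S takes values {2, 12} — violation; Q=Z48: 3 rows → S takes values {7, 3, 12} — violation; Q=Z50: 2 rows → S takes values {3, 2} — violation — fails.
None of the 3 dependencies hold.

0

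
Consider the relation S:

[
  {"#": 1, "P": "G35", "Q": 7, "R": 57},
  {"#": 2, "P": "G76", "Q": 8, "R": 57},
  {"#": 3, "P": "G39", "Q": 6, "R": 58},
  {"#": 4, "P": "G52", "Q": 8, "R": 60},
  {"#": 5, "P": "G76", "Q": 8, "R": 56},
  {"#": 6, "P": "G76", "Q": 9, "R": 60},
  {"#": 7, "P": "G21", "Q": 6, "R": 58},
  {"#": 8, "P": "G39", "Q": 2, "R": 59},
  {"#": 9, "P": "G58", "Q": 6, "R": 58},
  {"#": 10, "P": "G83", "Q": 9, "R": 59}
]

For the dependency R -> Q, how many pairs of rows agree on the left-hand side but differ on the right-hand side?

3

R=57: violating pairs (1,2) — 1 pair.
R=58: all 3 rows agree on Q — 0 pairs.
R=60: violating pairs (4,6) — 1 pair.
R=59: violating pairs (8,10) — 1 pair.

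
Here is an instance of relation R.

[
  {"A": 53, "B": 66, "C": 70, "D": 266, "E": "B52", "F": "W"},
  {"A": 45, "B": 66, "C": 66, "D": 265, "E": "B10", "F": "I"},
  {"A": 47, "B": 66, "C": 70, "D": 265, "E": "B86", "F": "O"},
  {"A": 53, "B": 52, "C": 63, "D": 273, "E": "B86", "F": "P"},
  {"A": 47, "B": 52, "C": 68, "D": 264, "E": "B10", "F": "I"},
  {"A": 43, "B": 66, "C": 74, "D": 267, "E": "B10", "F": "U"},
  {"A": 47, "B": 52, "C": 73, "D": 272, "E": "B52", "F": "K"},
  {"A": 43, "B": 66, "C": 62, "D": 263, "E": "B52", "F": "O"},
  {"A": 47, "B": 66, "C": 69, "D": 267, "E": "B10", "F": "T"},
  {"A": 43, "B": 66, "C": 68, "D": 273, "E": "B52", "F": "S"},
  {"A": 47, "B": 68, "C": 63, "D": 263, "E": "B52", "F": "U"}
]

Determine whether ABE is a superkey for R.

Two distinct rows share (A=43, B=66, E=B52), so ABE does not determine every attribute — not a superkey.

No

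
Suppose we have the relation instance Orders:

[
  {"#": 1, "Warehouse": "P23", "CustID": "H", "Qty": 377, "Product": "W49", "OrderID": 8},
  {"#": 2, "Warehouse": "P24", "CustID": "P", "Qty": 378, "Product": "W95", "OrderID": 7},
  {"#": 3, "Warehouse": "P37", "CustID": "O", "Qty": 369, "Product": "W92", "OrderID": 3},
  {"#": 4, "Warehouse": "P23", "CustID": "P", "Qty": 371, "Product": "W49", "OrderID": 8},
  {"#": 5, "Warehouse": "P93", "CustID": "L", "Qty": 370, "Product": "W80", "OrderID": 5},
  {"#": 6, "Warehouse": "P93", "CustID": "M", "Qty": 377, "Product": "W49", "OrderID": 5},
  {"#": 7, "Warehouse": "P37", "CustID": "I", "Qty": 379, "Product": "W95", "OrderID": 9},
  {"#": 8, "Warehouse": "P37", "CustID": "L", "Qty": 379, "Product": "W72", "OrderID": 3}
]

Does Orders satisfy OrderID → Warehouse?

OrderID=8: rows 1, 4 → Warehouse = P23, P23 ✓
OrderID=7: row 2 → Warehouse = P24 ✓
OrderID=3: rows 3, 8 → Warehouse = P37, P37 ✓
OrderID=5: rows 5, 6 → Warehouse = P93, P93 ✓
OrderID=9: row 7 → Warehouse = P37 ✓
Every OrderID value is associated with a single Warehouse value, so OrderID → Warehouse holds.

Yes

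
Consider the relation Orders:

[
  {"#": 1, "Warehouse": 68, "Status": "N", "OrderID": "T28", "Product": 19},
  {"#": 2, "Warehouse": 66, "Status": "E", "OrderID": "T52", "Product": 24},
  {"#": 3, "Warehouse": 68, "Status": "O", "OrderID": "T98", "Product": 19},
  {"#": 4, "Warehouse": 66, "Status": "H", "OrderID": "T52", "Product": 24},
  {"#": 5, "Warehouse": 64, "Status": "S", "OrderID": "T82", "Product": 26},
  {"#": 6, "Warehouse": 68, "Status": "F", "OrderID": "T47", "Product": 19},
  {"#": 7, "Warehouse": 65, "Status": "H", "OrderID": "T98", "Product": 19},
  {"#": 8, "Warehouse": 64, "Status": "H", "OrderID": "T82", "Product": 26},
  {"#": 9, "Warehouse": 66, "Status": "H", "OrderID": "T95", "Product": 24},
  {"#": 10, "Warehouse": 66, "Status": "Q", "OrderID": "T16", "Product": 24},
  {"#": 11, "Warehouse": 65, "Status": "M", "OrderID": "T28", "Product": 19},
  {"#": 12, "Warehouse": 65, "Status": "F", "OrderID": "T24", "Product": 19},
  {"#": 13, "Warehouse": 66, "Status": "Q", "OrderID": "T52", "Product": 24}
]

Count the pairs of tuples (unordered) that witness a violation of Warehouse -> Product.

Warehouse=68: all 3 rows agree on Product — 0 pairs.
Warehouse=66: all 5 rows agree on Product — 0 pairs.
Warehouse=64: all 2 rows agree on Product — 0 pairs.
Warehouse=65: all 3 rows agree on Product — 0 pairs.

0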